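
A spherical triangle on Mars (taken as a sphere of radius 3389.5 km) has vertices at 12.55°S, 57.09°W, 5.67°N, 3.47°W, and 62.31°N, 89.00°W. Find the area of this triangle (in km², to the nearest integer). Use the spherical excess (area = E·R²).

Side lengths (central angles): a = 1.4470, b = 1.3770, c = 0.9828 rad; semiperimeter s = 1.9034.
By l'Huilier's theorem, tan(E/4) = √[tan(s/2) tan((s−a)/2) tan((s−b)/2) tan((s−c)/2)], giving spherical excess E = 0.8229 rad.
Area = E·R² = 0.8229 × (3389.5)² ≈ 9453804 km².

9453804 km²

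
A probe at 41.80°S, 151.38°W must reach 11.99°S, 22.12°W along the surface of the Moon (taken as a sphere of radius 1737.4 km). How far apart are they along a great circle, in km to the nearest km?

3301 km

Let φ₁ = -0.7295 rad, φ₂ = -0.2093 rad, and Δλ = 2.2560 rad.
Haversine: a = sin²(Δφ/2) + cos φ₁ cos φ₂ sin²(Δλ/2) = 0.0662 + (0.7455)(0.9782)(0.8164) = 0.66150.
Central angle c = 2·arcsin(√a) = 1.89970 rad.
Distance = R·c = 1737.4 × 1.8997 ≈ 3301 km.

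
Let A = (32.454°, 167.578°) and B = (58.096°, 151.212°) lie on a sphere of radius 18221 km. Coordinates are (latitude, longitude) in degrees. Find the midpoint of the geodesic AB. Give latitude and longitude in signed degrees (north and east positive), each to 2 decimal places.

The central angle between A and B is δ = 0.4876 rad.
With f = 0.5, the slerp weights are sin((1−f)δ)/sin δ = 0.5152 and sin(fδ)/sin δ = 0.5152.
Weighted sum of the unit vectors: (0.5152)·(-0.8241,0.1815,0.5366) + (0.5152)·(-0.4632,0.2545,0.8489) = (-0.6632, 0.2247, 0.7139).
Converting back: φ = atan2(z, √(x²+y²)) = 45.55°, λ = atan2(y, x) = 161.29°.

45.55°, 161.29°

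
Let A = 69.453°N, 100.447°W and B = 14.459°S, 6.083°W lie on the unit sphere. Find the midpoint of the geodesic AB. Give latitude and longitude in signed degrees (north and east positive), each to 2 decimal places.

34.36°, -26.47°

The central angle between A and B is δ = 1.8335 rad.
With f = 0.5, the slerp weights are sin((1−f)δ)/sin δ = 0.8218 and sin(fδ)/sin δ = 0.8218.
Weighted sum of the unit vectors: (0.8218)·(-0.0636,-0.3452,0.9364) + (0.8218)·(0.9629,-0.1026,-0.2497) = (0.7390, -0.3680, 0.5643).
Converting back: φ = atan2(z, √(x²+y²)) = 34.36°, λ = atan2(y, x) = -26.47°.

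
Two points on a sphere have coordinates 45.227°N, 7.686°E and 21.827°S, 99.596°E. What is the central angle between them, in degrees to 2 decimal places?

106.60°

In radians: φ₁ = 0.7894, φ₂ = -0.3810, Δλ = 91.910° = 1.6041 rad.
cos c = sin φ₁ sin φ₂ + cos φ₁ cos φ₂ cos Δλ = (0.7099)(-0.3718) + (0.7043)(0.9283)(-0.0333) = -0.28574,
so c = arccos(-0.28574) = 1.86057 rad.
So the angular separation is 106.60°.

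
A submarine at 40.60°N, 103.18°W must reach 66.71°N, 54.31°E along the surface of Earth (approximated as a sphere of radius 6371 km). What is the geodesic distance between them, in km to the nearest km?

In radians: φ₁ = 0.7086, φ₂ = 1.1643, Δλ = 157.490° = 2.7487 rad.
Haversine: a = sin²(Δφ/2) + cos φ₁ cos φ₂ sin²(Δλ/2) = 0.0510 + (0.7593)(0.3954)(0.9619) = 0.33979.
Central angle c = 2·arcsin(√a) = 1.24463 rad.
Distance = R·c = 6371 × 1.2446 ≈ 7930 km.

7930 km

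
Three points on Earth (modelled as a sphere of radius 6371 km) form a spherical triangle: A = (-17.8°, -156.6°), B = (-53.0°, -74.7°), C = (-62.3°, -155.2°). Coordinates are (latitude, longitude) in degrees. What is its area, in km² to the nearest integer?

11819344 km²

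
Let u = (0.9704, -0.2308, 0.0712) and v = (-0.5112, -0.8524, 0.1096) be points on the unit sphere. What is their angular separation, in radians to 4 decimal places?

1.8666 rad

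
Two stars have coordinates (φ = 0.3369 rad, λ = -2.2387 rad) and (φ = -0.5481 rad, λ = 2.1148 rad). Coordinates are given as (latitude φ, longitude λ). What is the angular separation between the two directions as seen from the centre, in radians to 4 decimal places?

With latitudes φ₁ = 19.303°, φ₂ = -31.404° and longitude difference Δλ = -110.563°:
Haversine: a = sin²(Δφ/2) + cos φ₁ cos φ₂ sin²(Δλ/2) = 0.1834 + (0.9438)(0.8535)(0.6756) = 0.72759.
Central angle c = 2·arcsin(√a) = 2.04337 rad.
So the angular separation is 2.0434 rad.

2.0434 rad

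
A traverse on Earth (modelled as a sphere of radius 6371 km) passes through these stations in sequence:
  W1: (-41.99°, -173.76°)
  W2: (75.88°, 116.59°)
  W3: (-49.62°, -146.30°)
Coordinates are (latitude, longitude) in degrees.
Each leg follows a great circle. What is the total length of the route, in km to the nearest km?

29486 km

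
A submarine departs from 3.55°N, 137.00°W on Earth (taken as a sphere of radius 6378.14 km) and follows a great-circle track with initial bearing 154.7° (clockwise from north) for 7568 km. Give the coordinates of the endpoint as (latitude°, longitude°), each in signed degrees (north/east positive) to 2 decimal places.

-54.42°, -94.08°

Angular distance δ = d/R = 7568/6378.14 = 1.18655 rad; initial bearing θ = 2.7000 rad.
sin φ₂ = sin φ₁ cos δ + cos φ₁ sin δ cos θ = (0.0619)(0.3749) + (0.9981)(0.9271)(-0.9041) = -0.8133, so φ₂ = -54.42°.
Δλ = atan2(sin θ sin δ cos φ₁, cos δ − sin φ₁ sin φ₂) = atan2(0.3954, 0.4252) = 42.921°.
λ₂ = -137.000° + 42.921° = -94.08°.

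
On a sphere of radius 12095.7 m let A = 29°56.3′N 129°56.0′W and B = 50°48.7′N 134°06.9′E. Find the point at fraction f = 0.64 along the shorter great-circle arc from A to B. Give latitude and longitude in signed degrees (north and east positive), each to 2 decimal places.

54.15°, 176.20°

The central angle between A and B is δ = 1.2345 rad.
With f = 0.64, the slerp weights are sin((1−f)δ)/sin δ = 0.4554 and sin(fδ)/sin δ = 0.7526.
Weighted sum of the unit vectors: (0.4554)·(-0.5562,-0.6645,0.4991) + (0.7526)·(-0.4398,0.4536,0.7751) = (-0.5843, 0.0388, 0.8106).
Converting back: φ = atan2(z, √(x²+y²)) = 54.15°, λ = atan2(y, x) = 176.20°.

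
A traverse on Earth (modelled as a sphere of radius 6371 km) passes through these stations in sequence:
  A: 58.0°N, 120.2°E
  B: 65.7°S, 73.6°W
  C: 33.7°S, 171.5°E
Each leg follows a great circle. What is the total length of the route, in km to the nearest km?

Leg A→B: central angle 2.9664 rad, distance 18898.8 km.
Leg B→C: central angle 1.2009 rad, distance 7650.8 km.
Total: 18898.8 + 7650.8 ≈ 26550 km.

26550 km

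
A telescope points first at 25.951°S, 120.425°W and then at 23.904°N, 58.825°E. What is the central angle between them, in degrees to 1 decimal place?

177.8°

Let φ₁ = -0.4529 rad, φ₂ = 0.4172 rad, and Δλ = 3.1285 rad.
Haversine: a = sin²(Δφ/2) + cos φ₁ cos φ₂ sin²(Δλ/2) = 0.1776 + (0.8992)(0.9142)(1.0000) = 0.99965.
Central angle c = 2·arcsin(√a) = 3.10395 rad.
So the angular separation is 177.8°.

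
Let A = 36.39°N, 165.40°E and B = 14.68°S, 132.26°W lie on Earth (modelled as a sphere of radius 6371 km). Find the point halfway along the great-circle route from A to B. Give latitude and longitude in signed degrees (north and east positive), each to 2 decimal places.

Central angle δ = 1.3580 rad. Interpolating on the sphere with fraction f = 0.5:
P = [sin((1−f)δ)·A + sin(fδ)·B] / sin δ = 0.6425·A + 0.6425·B in Cartesian coordinates,
giving P = (-0.9185, -0.3296, 0.2184), i.e. latitude 12.61°, longitude -160.26°.

12.61°, -160.26°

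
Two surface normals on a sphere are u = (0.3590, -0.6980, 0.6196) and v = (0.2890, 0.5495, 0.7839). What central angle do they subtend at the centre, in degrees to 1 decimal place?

u·v = 0.2059; |u| = 1.0000, |v| = 1.0000.
cos θ = (u·v)/(|u||v|) = 0.2059, so θ = 78.1°.

78.1°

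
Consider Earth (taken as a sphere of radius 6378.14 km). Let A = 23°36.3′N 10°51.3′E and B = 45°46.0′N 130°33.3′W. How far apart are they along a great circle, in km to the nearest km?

11386 km

With latitudes φ₁ = 23.605°, φ₂ = 45.767° and longitude difference Δλ = -141.410°:
cos c = sin φ₁ sin φ₂ + cos φ₁ cos φ₂ cos Δλ = (0.4004)(0.7165) + (0.9163)(0.6976)(-0.7816) = -0.21272,
so c = arccos(-0.21272) = 1.78515 rad.
Distance = R·c = 6378.14 × 1.7852 ≈ 11386 km.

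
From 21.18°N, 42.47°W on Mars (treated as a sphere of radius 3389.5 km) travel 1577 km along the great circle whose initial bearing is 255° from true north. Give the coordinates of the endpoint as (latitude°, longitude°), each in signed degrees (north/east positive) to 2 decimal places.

Angular distance δ = d/R = 1577/3389.5 = 0.46526 rad; initial bearing θ = 4.4506 rad.
sin φ₂ = sin φ₁ cos δ + cos φ₁ sin δ cos θ = (0.3613)(0.8937) + (0.9324)(0.4487)(-0.2588) = 0.2146, so φ₂ = 12.39°.
Δλ = atan2(sin θ sin δ cos φ₁, cos δ − sin φ₁ sin φ₂) = atan2(-0.4041, 0.8162) = -26.341°.
λ₂ = -42.470° − 26.341° = -68.81°.

12.39°, -68.81°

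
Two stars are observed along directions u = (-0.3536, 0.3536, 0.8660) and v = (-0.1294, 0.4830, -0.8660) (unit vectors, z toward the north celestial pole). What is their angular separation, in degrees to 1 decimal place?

122.2°

u·v = -0.5334; |u| = 1.0000, |v| = 1.0000.
cos θ = (u·v)/(|u||v|) = -0.5334, so θ = 122.2°.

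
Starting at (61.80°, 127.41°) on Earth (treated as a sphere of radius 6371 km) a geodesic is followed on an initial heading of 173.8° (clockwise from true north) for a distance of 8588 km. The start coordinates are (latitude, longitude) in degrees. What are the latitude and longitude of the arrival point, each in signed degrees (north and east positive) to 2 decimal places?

Angular distance δ = d/R = 8588/6371 = 1.34798 rad; initial bearing θ = 3.0334 rad.
sin φ₂ = sin φ₁ cos δ + cos φ₁ sin δ cos θ = (0.8813)(0.2210) + (0.4726)(0.9753)(-0.9942) = -0.2634, so φ₂ = -15.27°.
Δλ = atan2(sin θ sin δ cos φ₁, cos δ − sin φ₁ sin φ₂) = atan2(0.0498, 0.4531) = 6.268°.
λ₂ = 127.410° + 6.268° = 133.68°.

-15.27°, 133.68°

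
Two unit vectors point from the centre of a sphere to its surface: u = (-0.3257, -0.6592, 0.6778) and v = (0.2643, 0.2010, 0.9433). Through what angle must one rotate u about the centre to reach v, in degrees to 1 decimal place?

u·v = 0.4208; |u| = 1.0000, |v| = 1.0000.
cos θ = (u·v)/(|u||v|) = 0.4208, so θ = 65.1°.

65.1°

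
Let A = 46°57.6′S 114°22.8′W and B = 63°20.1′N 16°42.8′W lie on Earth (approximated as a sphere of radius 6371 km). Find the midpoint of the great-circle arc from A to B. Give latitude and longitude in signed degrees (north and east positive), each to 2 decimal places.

12.01°, -78.84°

Central angle δ = 2.3378 rad. Interpolating on the sphere with fraction f = 0.5:
P = [sin((1−f)δ)·A + sin(fδ)·B] / sin δ = 1.2783·A + 1.2783·B in Cartesian coordinates,
giving P = (0.1893, -0.9596, 0.2081), i.e. latitude 12.01°, longitude -78.84°.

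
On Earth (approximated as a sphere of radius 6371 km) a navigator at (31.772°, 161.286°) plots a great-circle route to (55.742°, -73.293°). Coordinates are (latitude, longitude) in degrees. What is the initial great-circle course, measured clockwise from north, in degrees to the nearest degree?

28°

With φ₁ = 0.5545, φ₂ = 0.9729, Δλ = 2.1890 rad, the forward-azimuth formula gives
θ = atan2( sin Δλ cos φ₂ , cos φ₁ sin φ₂ − sin φ₁ cos φ₂ cos Δλ ) = atan2(0.4587, 0.8744) = 27.68°.
So the initial bearing is 28°.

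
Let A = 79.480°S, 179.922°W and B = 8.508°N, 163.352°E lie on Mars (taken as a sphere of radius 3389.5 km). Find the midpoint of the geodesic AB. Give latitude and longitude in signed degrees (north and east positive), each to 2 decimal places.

The central angle between A and B is δ = 1.5433 rad.
With f = 0.5, the slerp weights are sin((1−f)δ)/sin δ = 0.6976 and sin(fδ)/sin δ = 0.6976.
Weighted sum of the unit vectors: (0.6976)·(-0.1826,-0.0002,-0.9832) + (0.6976)·(-0.9475,0.2833,0.1479) = (-0.7884, 0.1975, -0.5827).
Converting back: φ = atan2(z, √(x²+y²)) = -35.64°, λ = atan2(y, x) = 165.94°.

-35.64°, 165.94°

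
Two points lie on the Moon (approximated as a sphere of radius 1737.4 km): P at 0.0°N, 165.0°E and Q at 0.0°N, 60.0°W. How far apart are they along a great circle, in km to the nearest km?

Let φ₁ = 0.0000 rad, φ₂ = 0.0000 rad, and Δλ = 2.3562 rad.
Haversine: a = sin²(Δφ/2) + cos φ₁ cos φ₂ sin²(Δλ/2) = 0.0000 + (1.0000)(1.0000)(0.8536) = 0.85355.
Central angle c = 2·arcsin(√a) = 2.35619 rad.
Distance = R·c = 1737.4 × 2.3562 ≈ 4094 km.

4094 km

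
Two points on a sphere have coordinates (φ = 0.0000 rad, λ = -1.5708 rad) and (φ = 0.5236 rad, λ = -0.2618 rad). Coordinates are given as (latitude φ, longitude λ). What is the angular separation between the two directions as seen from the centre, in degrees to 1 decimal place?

77.0°

With latitudes φ₁ = 0.000°, φ₂ = 30.000° and longitude difference Δλ = 75.000°:
Haversine: a = sin²(Δφ/2) + cos φ₁ cos φ₂ sin²(Δλ/2) = 0.0670 + (1.0000)(0.8660)(0.3706) = 0.38793.
Central angle c = 2·arcsin(√a) = 1.34473 rad.
So the angular separation is 77.0°.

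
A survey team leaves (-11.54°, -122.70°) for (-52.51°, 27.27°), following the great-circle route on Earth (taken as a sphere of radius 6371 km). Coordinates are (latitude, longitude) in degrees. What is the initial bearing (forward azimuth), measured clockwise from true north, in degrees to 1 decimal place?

With φ₁ = -0.2014, φ₂ = -0.9165, Δλ = 2.6175 rad, the forward-azimuth formula gives
θ = atan2( sin Δλ cos φ₂ , cos φ₁ sin φ₂ − sin φ₁ cos φ₂ cos Δλ ) = atan2(0.3046, -0.8828) = 160.96°.
So the initial bearing is 161.0°.

161.0°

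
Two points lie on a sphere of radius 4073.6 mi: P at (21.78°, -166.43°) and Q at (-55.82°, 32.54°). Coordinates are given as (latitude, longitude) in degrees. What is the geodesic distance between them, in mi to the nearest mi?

In radians: φ₁ = 0.3801, φ₂ = -0.9742, Δλ = -161.030° = -2.8105 rad.
Haversine: a = sin²(Δφ/2) + cos φ₁ cos φ₂ sin²(Δλ/2) = 0.3926 + (0.9286)(0.5618)(0.9728) = 0.90016.
Central angle c = 2·arcsin(√a) = 2.49861 rad.
Distance = R·c = 4073.6 × 2.4986 ≈ 10178 mi.

10178 mi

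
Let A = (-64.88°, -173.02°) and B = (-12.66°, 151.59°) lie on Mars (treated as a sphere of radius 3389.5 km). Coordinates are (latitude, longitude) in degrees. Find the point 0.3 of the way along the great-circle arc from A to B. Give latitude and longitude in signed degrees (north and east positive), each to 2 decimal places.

-50.44°, 168.80°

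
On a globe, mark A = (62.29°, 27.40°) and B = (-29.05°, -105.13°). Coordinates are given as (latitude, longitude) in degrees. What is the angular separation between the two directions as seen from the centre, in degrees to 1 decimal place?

134.8°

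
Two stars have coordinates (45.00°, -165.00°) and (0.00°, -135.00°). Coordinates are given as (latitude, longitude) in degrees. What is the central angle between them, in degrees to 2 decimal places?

52.24°

In radians: φ₁ = 0.7854, φ₂ = 0.0000, Δλ = 30.000° = 0.5236 rad.
Haversine: a = sin²(Δφ/2) + cos φ₁ cos φ₂ sin²(Δλ/2) = 0.1464 + (0.7071)(1.0000)(0.0670) = 0.19381.
Central angle c = 2·arcsin(√a) = 0.91174 rad.
So the angular separation is 52.24°.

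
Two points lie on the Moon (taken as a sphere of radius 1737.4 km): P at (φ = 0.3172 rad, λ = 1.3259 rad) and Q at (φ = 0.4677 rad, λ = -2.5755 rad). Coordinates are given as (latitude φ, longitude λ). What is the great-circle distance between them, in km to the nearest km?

With latitudes φ₁ = 18.174°, φ₂ = 26.797° and longitude difference Δλ = 136.466°:
cos c = sin φ₁ sin φ₂ + cos φ₁ cos φ₂ cos Δλ = (0.3119)(0.4508) + (0.9501)(0.8926)(-0.7250) = -0.47421,
so c = arccos(-0.47421) = 2.06486 rad.
Distance = R·c = 1737.4 × 2.0649 ≈ 3587 km.

3587 km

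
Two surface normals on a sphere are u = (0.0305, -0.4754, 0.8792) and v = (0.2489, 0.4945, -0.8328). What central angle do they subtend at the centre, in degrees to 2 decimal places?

u·v = -0.9597; |u| = 1.0000, |v| = 1.0000.
cos θ = (u·v)/(|u||v|) = -0.9597, so θ = 163.68°.

163.68°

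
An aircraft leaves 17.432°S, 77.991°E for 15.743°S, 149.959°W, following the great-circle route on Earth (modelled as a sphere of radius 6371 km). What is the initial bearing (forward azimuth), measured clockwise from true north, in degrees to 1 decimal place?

With φ₁ = -0.3042, φ₂ = -0.2748, Δλ = 2.3047 rad, the forward-azimuth formula gives
θ = atan2( sin Δλ cos φ₂ , cos φ₁ sin φ₂ − sin φ₁ cos φ₂ cos Δλ ) = atan2(0.7147, -0.4520) = 122.31°.
So the initial bearing is 122.3°.

122.3°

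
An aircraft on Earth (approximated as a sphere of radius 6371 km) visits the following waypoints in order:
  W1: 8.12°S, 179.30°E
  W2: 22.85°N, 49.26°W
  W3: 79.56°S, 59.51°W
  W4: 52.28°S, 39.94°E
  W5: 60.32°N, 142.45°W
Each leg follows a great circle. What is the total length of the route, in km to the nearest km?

49612 km

Leg W1→W2: central angle 2.2898 rad, distance 14588.3 km.
Leg W2→W3: central angle 1.7901 rad, distance 11404.9 km.
Leg W3→W4: central angle 0.7079 rad, distance 4510.2 km.
Leg W4→W5: central angle 2.9994 rad, distance 19109.2 km.
Total: 14588.3 + 11404.9 + 4510.2 + 19109.2 ≈ 49612 km.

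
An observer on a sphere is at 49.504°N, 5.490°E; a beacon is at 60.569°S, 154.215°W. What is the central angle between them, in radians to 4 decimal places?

2.8636 rad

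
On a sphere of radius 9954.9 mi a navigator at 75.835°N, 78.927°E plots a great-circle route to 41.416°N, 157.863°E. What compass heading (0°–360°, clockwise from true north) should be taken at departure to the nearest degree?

88°

Δλ = 78.936° = 1.3777 rad.
y = sin Δλ · cos φ₂ = (0.9814)(0.7499) = 0.7360
x = cos φ₁ sin φ₂ − sin φ₁ cos φ₂ cos Δλ = (0.2447)(0.6615) − (0.9696)(0.7499)(0.1919) = 0.0223
θ = atan2(y, x) = 88.26°, so the bearing is 88°.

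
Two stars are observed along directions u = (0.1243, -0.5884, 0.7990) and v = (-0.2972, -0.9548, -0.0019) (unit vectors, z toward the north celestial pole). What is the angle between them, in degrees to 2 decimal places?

58.44°

u·v = 0.5233; |u| = 1.0000, |v| = 1.0000.
cos θ = (u·v)/(|u||v|) = 0.5233, so θ = 58.44°.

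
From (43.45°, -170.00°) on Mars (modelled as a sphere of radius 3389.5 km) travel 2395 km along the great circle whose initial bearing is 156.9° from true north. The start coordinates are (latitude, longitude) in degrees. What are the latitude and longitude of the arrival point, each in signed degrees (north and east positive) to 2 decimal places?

Angular distance δ = d/R = 2395/3389.5 = 0.70659 rad; initial bearing θ = 2.7384 rad.
sin φ₂ = sin φ₁ cos δ + cos φ₁ sin δ cos θ = (0.6877)(0.7606) + (0.7260)(0.6492)(-0.9198) = 0.0895, so φ₂ = 5.14°.
Δλ = atan2(sin θ sin δ cos φ₁, cos δ − sin φ₁ sin φ₂) = atan2(0.1849, 0.6990) = 14.818°.
λ₂ = -170.000° + 14.818° = -155.18°.

5.14°, -155.18°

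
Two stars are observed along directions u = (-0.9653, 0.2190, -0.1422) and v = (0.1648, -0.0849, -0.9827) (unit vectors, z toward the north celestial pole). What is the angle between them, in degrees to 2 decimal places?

u·v = -0.0379; |u| = 1.0000, |v| = 1.0000.
cos θ = (u·v)/(|u||v|) = -0.0379, so θ = 92.17°.

92.17°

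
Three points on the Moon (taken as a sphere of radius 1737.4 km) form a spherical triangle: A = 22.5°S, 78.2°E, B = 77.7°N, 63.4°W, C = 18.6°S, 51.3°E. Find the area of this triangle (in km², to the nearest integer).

2105254 km²

Side lengths (central angles): a = 1.9780, b = 0.4442, c = 2.1272 rad; semiperimeter s = 2.2747.
By l'Huilier's theorem, tan(E/4) = √[tan(s/2) tan((s−a)/2) tan((s−b)/2) tan((s−c)/2)], giving spherical excess E = 0.6974 rad.
Area = E·R² = 0.6974 × (1737.4)² ≈ 2105254 km².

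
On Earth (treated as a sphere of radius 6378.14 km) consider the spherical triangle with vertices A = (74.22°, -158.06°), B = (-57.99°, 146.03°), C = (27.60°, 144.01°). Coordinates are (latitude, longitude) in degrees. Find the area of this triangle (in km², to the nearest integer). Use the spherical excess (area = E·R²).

21232916 km²

Side lengths (central angles): a = 1.4941, b = 0.9597, c = 2.3968 rad; semiperimeter s = 2.4253.
By l'Huilier's theorem, tan(E/4) = √[tan(s/2) tan((s−a)/2) tan((s−b)/2) tan((s−c)/2)], giving spherical excess E = 0.5219 rad.
Area = E·R² = 0.5219 × (6378.14)² ≈ 21232916 km².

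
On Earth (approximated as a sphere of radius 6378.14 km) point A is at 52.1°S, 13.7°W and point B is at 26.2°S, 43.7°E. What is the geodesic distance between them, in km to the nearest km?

With latitudes φ₁ = -52.100°, φ₂ = -26.200° and longitude difference Δλ = 57.400°:
cos c = sin φ₁ sin φ₂ + cos φ₁ cos φ₂ cos Δλ = (-0.7891)(-0.4415) + (0.6143)(0.8973)(0.5388) = 0.64534,
so c = arccos(0.64534) = 0.86933 rad.
Distance = R·c = 6378.14 × 0.8693 ≈ 5545 km.

5545 km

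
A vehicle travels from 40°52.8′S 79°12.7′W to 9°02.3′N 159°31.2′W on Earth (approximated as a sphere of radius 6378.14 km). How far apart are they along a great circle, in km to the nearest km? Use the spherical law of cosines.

Let φ₁ = -0.7135 rad, φ₂ = 0.1577 rad, and Δλ = -1.4016 rad.
cos c = sin φ₁ sin φ₂ + cos φ₁ cos φ₂ cos Δλ = (-0.6545)(0.1571) + (0.7561)(0.9876)(0.1683) = 0.02289,
so c = arccos(0.02289) = 1.54791 rad.
Distance = R·c = 6378.14 × 1.5479 ≈ 9873 km.

9873 km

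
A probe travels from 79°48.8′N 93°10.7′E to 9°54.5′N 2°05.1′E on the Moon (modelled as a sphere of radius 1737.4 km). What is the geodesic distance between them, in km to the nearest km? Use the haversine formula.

2439 km

Let φ₁ = 1.3930 rad, φ₂ = 0.1729 rad, and Δλ = -1.5899 rad.
Haversine: a = sin²(Δφ/2) + cos φ₁ cos φ₂ sin²(Δλ/2) = 0.3282 + (0.1769)(0.9851)(0.5095) = 0.41698.
Central angle c = 2·arcsin(√a) = 1.40399 rad.
Distance = R·c = 1737.4 × 1.4040 ≈ 2439 km.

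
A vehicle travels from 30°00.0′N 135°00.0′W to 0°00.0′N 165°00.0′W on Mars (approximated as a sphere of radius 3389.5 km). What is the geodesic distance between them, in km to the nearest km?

Let φ₁ = 0.5236 rad, φ₂ = 0.0000 rad, and Δλ = -0.5236 rad.
cos c = sin φ₁ sin φ₂ + cos φ₁ cos φ₂ cos Δλ = (0.5000)(0.0000) + (0.8660)(1.0000)(0.8660) = 0.75000,
so c = arccos(0.75000) = 0.72273 rad.
Distance = R·c = 3389.5 × 0.7227 ≈ 2450 km.

2450 km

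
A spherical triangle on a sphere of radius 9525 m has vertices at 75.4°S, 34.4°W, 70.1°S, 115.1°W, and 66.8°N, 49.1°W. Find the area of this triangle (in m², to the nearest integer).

Side lengths (central angles): a = 2.5145, b = 2.4872, c = 0.3929 rad; semiperimeter s = 2.6973.
By l'Huilier's theorem, tan(E/4) = √[tan(s/2) tan((s−a)/2) tan((s−b)/2) tan((s−c)/2)], giving spherical excess E = 1.2029 rad.
Area = E·R² = 1.2029 × (9525)² ≈ 109130968 m².

109130968 m²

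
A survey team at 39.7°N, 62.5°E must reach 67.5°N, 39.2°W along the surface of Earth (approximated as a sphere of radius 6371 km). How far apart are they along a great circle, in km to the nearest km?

6445 km

Let φ₁ = 0.6929 rad, φ₂ = 1.1781 rad, and Δλ = -1.7750 rad.
cos c = sin φ₁ sin φ₂ + cos φ₁ cos φ₂ cos Δλ = (0.6388)(0.9239) + (0.7694)(0.3827)(-0.2028) = 0.53044,
so c = arccos(0.53044) = 1.01168 rad.
Distance = R·c = 6371 × 1.0117 ≈ 6445 km.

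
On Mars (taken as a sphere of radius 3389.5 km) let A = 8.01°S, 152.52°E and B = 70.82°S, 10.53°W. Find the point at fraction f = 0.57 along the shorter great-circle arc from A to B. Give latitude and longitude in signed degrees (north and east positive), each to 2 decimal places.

-64.67°, 141.49°

Central angle δ = 1.7514 rad. Interpolating on the sphere with fraction f = 0.57:
P = [sin((1−f)δ)·A + sin(fδ)·B] / sin δ = 0.6952·A + 0.8544·B in Cartesian coordinates,
giving P = (-0.3348, 0.2664, -0.9039), i.e. latitude -64.67°, longitude 141.49°.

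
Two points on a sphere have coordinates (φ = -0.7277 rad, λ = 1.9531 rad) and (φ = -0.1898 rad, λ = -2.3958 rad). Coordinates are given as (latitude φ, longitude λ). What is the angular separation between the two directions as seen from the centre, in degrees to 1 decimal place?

With latitudes φ₁ = -41.694°, φ₂ = -10.875° and longitude difference Δλ = 110.826°:
cos c = sin φ₁ sin φ₂ + cos φ₁ cos φ₂ cos Δλ = (-0.6652)(-0.1887) + (0.7467)(0.9820)(-0.3555) = -0.13522,
so c = arccos(-0.13522) = 1.70644 rad.
So the angular separation is 97.8°.

97.8°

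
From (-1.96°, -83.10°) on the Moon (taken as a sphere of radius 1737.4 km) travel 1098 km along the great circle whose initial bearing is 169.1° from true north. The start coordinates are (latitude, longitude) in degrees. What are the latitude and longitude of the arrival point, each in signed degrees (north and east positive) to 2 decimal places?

Angular distance δ = d/R = 1098/1737.4 = 0.63198 rad; initial bearing θ = 2.9514 rad.
sin φ₂ = sin φ₁ cos δ + cos φ₁ sin δ cos θ = (-0.0342)(0.8069) + (0.9994)(0.5907)(-0.9820) = -0.6073, so φ₂ = -37.40°.
Δλ = atan2(sin θ sin δ cos φ₁, cos δ − sin φ₁ sin φ₂) = atan2(0.1116, 0.7861) = 8.083°.
λ₂ = -83.100° + 8.083° = -75.02°.

-37.40°, -75.02°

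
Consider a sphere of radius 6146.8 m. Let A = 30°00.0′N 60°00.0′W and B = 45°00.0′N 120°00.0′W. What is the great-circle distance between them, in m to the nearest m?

5227 m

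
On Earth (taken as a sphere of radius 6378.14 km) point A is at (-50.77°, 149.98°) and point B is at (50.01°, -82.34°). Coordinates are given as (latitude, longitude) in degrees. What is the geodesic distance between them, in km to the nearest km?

With latitudes φ₁ = -50.770°, φ₂ = 50.010° and longitude difference Δλ = 127.680°:
cos c = sin φ₁ sin φ₂ + cos φ₁ cos φ₂ cos Δλ = (-0.7746)(0.7662) + (0.6324)(0.6427)(-0.6113) = -0.84191,
so c = arccos(-0.84191) = 2.57161 rad.
Distance = R·c = 6378.14 × 2.5716 ≈ 16402 km.

16402 km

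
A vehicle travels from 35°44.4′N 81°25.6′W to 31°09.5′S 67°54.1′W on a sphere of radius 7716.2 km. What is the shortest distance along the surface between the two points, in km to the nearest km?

9170 km

In radians: φ₁ = 0.6238, φ₂ = -0.5438, Δλ = 13.525° = 0.2361 rad.
Haversine: a = sin²(Δφ/2) + cos φ₁ cos φ₂ sin²(Δλ/2) = 0.3038 + (0.8117)(0.8557)(0.0139) = 0.31345.
Central angle c = 2·arcsin(√a) = 1.18845 rad.
Distance = R·c = 7716.2 × 1.1884 ≈ 9170 km.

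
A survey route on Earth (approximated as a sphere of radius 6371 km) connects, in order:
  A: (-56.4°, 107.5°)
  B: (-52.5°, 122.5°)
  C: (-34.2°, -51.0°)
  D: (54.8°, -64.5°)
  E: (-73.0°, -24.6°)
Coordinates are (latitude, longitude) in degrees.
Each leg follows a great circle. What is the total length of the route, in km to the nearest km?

35927 km

Leg A→B: central angle 0.1663 rad, distance 1059.4 km.
Leg B→C: central angle 1.6252 rad, distance 10353.8 km.
Leg C→D: central angle 1.5665 rad, distance 9980.3 km.
Leg D→E: central angle 2.2812 rad, distance 14533.6 km.
Total: 1059.4 + 10353.8 + 9980.3 + 14533.6 ≈ 35927 km.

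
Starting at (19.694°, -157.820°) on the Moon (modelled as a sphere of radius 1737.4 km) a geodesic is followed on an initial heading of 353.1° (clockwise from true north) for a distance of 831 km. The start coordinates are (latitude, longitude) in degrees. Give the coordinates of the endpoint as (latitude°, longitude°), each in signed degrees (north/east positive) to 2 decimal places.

46.84°, -162.46°

Angular distance δ = d/R = 831/1737.4 = 0.47830 rad; initial bearing θ = 6.1628 rad.
sin φ₂ = sin φ₁ cos δ + cos φ₁ sin δ cos θ = (0.3370)(0.8878) + (0.9415)(0.4603)(0.9928) = 0.7294, so φ₂ = 46.84°.
Δλ = atan2(sin θ sin δ cos φ₁, cos δ − sin φ₁ sin φ₂) = atan2(-0.0521, 0.6420) = -4.636°.
λ₂ = -157.820° − 4.636° = -162.46°.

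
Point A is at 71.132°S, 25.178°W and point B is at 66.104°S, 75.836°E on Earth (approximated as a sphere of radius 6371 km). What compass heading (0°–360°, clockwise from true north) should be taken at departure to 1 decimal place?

132.9°

Δλ = 101.014° = 1.7630 rad.
y = sin Δλ · cos φ₂ = (0.9816)(0.4051) = 0.3976
x = cos φ₁ sin φ₂ − sin φ₁ cos φ₂ cos Δλ = (0.3234)(-0.9143) − (-0.9463)(0.4051)(-0.1910) = -0.3689
θ = atan2(y, x) = 132.85°, so the bearing is 132.9°.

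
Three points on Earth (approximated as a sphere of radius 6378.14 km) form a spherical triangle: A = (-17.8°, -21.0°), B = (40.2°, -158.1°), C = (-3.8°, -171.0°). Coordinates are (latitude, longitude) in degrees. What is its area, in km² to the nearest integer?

94892338 km²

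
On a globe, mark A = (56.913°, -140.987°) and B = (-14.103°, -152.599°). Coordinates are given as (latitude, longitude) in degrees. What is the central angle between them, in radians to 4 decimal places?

In radians: φ₁ = 0.9933, φ₂ = -0.2461, Δλ = -11.612° = -0.2027 rad.
cos c = sin φ₁ sin φ₂ + cos φ₁ cos φ₂ cos Δλ = (0.8378)(-0.2437) + (0.5459)(0.9699)(0.9795) = 0.31447,
so c = arccos(0.31447) = 1.25090 rad.
So the angular separation is 1.2509 rad.

1.2509 rad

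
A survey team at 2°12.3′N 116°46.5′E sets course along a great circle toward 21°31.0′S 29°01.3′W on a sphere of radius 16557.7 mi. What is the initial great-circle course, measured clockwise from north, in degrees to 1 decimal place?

237.2°

With φ₁ = 0.0385, φ₂ = -0.3755, Δλ = -2.5446 rad, the forward-azimuth formula gives
θ = atan2( sin Δλ cos φ₂ , cos φ₁ sin φ₂ − sin φ₁ cos φ₂ cos Δλ ) = atan2(-0.5230, -0.3369) = -122.79°.
Adding 360° brings this into [0°, 360°): 237.2°.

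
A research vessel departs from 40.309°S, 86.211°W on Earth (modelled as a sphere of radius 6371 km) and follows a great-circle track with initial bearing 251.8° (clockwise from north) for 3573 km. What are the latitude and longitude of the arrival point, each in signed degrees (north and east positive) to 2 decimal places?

-42.42°, -129.40°

Angular distance δ = d/R = 3573/6371 = 0.56082 rad; initial bearing θ = 4.3947 rad.
sin φ₂ = sin φ₁ cos δ + cos φ₁ sin δ cos θ = (-0.6469)(0.8468) + (0.7626)(0.5319)(-0.3123) = -0.6745, so φ₂ = -42.42°.
Δλ = atan2(sin θ sin δ cos φ₁, cos δ − sin φ₁ sin φ₂) = atan2(-0.3853, 0.4105) = -43.188°.
λ₂ = -86.211° − 43.188° = -129.40°.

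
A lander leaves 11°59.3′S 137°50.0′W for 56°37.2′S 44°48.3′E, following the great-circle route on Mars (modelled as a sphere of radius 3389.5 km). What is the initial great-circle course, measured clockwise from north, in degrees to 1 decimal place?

181.6°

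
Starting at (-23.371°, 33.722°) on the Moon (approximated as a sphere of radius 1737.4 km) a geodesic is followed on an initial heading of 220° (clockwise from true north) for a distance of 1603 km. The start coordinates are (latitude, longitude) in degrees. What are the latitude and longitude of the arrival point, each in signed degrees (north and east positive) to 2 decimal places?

-53.14°, -24.95°

Angular distance δ = d/R = 1603/1737.4 = 0.92264 rad; initial bearing θ = 3.8397 rad.
sin φ₂ = sin φ₁ cos δ + cos φ₁ sin δ cos θ = (-0.3967)(0.6037) + (0.9180)(0.7972)(-0.7660) = -0.8001, so φ₂ = -53.14°.
Δλ = atan2(sin θ sin δ cos φ₁, cos δ − sin φ₁ sin φ₂) = atan2(-0.4704, 0.2863) = -58.670°.
λ₂ = 33.722° − 58.670° = -24.95°.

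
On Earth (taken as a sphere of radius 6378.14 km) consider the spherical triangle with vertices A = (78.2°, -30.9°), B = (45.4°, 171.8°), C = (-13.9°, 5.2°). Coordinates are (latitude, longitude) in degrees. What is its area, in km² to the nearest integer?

26849590 km²

Side lengths (central angles): a = 2.5573, b = 1.6456, c = 0.9710 rad; semiperimeter s = 2.5869.
By l'Huilier's theorem, tan(E/4) = √[tan(s/2) tan((s−a)/2) tan((s−b)/2) tan((s−c)/2)], giving spherical excess E = 0.6600 rad.
Area = E·R² = 0.6600 × (6378.14)² ≈ 26849590 km².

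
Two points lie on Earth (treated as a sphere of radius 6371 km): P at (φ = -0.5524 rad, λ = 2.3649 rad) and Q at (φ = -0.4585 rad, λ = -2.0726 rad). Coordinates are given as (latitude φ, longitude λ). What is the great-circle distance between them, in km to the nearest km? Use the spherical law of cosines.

Let φ₁ = -0.5524 rad, φ₂ = -0.4585 rad, and Δλ = 1.8457 rad.
cos c = sin φ₁ sin φ₂ + cos φ₁ cos φ₂ cos Δλ = (-0.5247)(-0.4426) + (0.8513)(0.8967)(-0.2714) = 0.02505,
so c = arccos(0.02505) = 1.54575 rad.
Distance = R·c = 6371 × 1.5457 ≈ 9848 km.

9848 km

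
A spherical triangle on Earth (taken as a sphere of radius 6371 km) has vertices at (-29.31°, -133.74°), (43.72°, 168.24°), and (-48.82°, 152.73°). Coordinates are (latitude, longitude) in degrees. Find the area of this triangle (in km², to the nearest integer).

42477382 km²

Side lengths (central angles): a = 1.6325, b = 1.0108, c = 1.5754 rad; semiperimeter s = 2.1093.
By l'Huilier's theorem, tan(E/4) = √[tan(s/2) tan((s−a)/2) tan((s−b)/2) tan((s−c)/2)], giving spherical excess E = 1.0465 rad.
Area = E·R² = 1.0465 × (6371)² ≈ 42477382 km².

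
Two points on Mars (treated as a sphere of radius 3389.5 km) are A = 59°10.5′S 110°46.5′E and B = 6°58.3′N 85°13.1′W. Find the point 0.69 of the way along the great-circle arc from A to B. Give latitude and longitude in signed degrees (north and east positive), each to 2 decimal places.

Central angle δ = 2.2058 rad. Interpolating on the sphere with fraction f = 0.69:
P = [sin((1−f)δ)·A + sin(fδ)·B] / sin δ = 0.7847·A + 1.2406·B in Cartesian coordinates,
giving P = (-0.0400, -0.8512, -0.5233), i.e. latitude -31.55°, longitude -92.69°.

-31.55°, -92.69°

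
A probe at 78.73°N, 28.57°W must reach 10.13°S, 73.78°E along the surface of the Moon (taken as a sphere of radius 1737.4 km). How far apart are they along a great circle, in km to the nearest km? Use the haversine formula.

In radians: φ₁ = 1.3741, φ₂ = -0.1768, Δλ = 102.350° = 1.7863 rad.
Haversine: a = sin²(Δφ/2) + cos φ₁ cos φ₂ sin²(Δλ/2) = 0.4901 + (0.1954)(0.9844)(0.6069) = 0.60682.
Central angle c = 2·arcsin(√a) = 1.78609 rad.
Distance = R·c = 1737.4 × 1.7861 ≈ 3103 km.

3103 km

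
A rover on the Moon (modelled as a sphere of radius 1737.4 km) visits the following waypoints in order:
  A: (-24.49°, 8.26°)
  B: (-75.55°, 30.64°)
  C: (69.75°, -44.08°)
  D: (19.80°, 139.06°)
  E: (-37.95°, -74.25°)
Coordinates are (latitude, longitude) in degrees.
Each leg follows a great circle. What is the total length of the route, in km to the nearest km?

13373 km

Leg A→B: central angle 0.9130 rad, distance 1586.2 km.
Leg B→C: central angle 2.6589 rad, distance 4619.6 km.
Leg C→D: central angle 1.5782 rad, distance 2741.9 km.
Leg D→E: central angle 2.5470 rad, distance 4425.1 km.
Total: 1586.2 + 4619.6 + 2741.9 + 4425.1 ≈ 13373 km.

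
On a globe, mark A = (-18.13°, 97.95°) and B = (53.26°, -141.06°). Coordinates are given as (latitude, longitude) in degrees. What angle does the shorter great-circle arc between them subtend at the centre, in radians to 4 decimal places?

2.1437 rad

In radians: φ₁ = -0.3164, φ₂ = 0.9296, Δλ = 120.990° = 2.1117 rad.
cos c = sin φ₁ sin φ₂ + cos φ₁ cos φ₂ cos Δλ = (-0.3112)(0.8014) + (0.9504)(0.5982)(-0.5149) = -0.54207,
so c = arccos(-0.54207) = 2.14369 rad.
So the angular separation is 2.1437 rad.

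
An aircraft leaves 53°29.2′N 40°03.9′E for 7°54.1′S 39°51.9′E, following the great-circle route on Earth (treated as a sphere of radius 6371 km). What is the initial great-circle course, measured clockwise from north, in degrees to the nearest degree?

180°

Δλ = -0.200° = -0.0035 rad.
y = sin Δλ · cos φ₂ = (-0.0035)(0.9905) = -0.0035
x = cos φ₁ sin φ₂ − sin φ₁ cos φ₂ cos Δλ = (0.5950)(-0.1375) − (0.8037)(0.9905)(1.0000) = -0.8779
θ = atan2(y, x) = -179.77°; adding 360° gives 180°.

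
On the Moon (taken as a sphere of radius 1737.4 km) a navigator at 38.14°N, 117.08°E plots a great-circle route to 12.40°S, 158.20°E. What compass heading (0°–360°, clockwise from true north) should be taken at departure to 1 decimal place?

134.1°

Δλ = 41.120° = 0.7177 rad.
y = sin Δλ · cos φ₂ = (0.6576)(0.9767) = 0.6423
x = cos φ₁ sin φ₂ − sin φ₁ cos φ₂ cos Δλ = (0.7865)(-0.2147) − (0.6176)(0.9767)(0.7533) = -0.6233
θ = atan2(y, x) = 134.14°, so the bearing is 134.1°.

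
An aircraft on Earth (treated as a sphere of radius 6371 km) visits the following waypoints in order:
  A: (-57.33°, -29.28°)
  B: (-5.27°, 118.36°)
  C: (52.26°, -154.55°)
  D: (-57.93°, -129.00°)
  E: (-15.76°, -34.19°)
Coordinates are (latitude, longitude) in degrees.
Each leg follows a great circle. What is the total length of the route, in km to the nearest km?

44018 km

Leg A→B: central angle 1.9571 rad, distance 12468.4 km.
Leg B→C: central angle 1.6125 rad, distance 10273.2 km.
Leg C→D: central angle 1.9573 rad, distance 12469.7 km.
Leg D→E: central angle 1.3824 rad, distance 8807.1 km.
Total: 12468.4 + 10273.2 + 12469.7 + 8807.1 ≈ 44018 km.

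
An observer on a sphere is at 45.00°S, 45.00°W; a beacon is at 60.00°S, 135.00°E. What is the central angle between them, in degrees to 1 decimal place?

75.0°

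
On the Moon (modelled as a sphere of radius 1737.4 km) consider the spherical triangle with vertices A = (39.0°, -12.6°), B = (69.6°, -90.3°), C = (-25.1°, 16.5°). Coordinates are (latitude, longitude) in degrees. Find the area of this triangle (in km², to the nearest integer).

73532 km²

Side lengths (central angles): a = 2.0815, b = 1.2154, c = 0.8664 rad; semiperimeter s = 2.0817.
By l'Huilier's theorem, tan(E/4) = √[tan(s/2) tan((s−a)/2) tan((s−b)/2) tan((s−c)/2)], giving spherical excess E = 0.0244 rad.
Area = E·R² = 0.0244 × (1737.4)² ≈ 73532 km².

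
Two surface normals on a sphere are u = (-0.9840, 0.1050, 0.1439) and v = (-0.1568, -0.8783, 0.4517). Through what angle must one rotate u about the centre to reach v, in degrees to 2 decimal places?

u·v = 0.1271; |u| = 1.0000, |v| = 1.0000.
cos θ = (u·v)/(|u||v|) = 0.1271, so θ = 82.70°.

82.70°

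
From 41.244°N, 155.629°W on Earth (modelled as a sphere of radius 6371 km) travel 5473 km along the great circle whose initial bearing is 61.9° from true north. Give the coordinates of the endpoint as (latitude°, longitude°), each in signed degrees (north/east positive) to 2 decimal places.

44.33°, -86.60°

Angular distance δ = d/R = 5473/6371 = 0.85905 rad; initial bearing θ = 1.0804 rad.
sin φ₂ = sin φ₁ cos δ + cos φ₁ sin δ cos θ = (0.6593)(0.6532) + (0.7519)(0.7572)(0.4710) = 0.6988, so φ₂ = 44.33°.
Δλ = atan2(sin θ sin δ cos φ₁, cos δ − sin φ₁ sin φ₂) = atan2(0.5022, 0.1925) = 69.032°.
λ₂ = -155.629° + 69.032° = -86.60°.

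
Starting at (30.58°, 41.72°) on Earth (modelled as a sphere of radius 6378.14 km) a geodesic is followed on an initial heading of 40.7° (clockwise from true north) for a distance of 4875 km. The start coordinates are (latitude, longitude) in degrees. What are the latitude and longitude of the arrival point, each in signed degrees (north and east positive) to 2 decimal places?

54.98°, 93.57°

Angular distance δ = d/R = 4875/6378.14 = 0.76433 rad; initial bearing θ = 0.7103 rad.
sin φ₂ = sin φ₁ cos δ + cos φ₁ sin δ cos θ = (0.5087)(0.7218) + (0.8609)(0.6921)(0.7581) = 0.8189, so φ₂ = 54.98°.
Δλ = atan2(sin θ sin δ cos φ₁, cos δ − sin φ₁ sin φ₂) = atan2(0.3885, 0.3052) = 51.847°.
λ₂ = 41.720° + 51.847° = 93.57°.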